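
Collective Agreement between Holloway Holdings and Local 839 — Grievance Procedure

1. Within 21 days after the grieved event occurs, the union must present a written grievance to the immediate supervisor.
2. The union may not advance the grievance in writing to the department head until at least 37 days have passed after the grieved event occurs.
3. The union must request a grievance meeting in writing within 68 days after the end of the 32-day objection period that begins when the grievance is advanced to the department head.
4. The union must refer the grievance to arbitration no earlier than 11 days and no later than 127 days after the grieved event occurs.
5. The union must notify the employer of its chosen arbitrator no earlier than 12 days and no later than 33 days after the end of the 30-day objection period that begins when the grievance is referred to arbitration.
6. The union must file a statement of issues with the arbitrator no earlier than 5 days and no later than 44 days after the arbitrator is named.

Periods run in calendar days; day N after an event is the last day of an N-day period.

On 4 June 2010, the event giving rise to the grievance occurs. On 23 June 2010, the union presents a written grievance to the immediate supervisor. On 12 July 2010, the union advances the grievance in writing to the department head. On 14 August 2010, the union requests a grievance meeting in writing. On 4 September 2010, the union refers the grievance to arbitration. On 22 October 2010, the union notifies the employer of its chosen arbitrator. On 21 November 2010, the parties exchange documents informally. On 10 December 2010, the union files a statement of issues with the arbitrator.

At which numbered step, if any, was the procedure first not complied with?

Step 1: 21 days after 4 June 2010 (when the grieved event occurs) is 25 June 2010; 23 June 2010 is within that limit.
Step 2: the earliest permitted date is 37 days after 4 June 2010 (when the grieved event occurs), i.e. 11 July 2010; done 12 July 2010, after the minimum wait.
Step 3: 68 days after 13 August 2010 (end of the 32-day objection period, which began when the grievance is advanced to the department head on 12 July 2010) is 20 October 2010; done 14 August 2010 — timely.
Step 4: the window is 11–127 days after 4 June 2010 (when the grieved event occurs), so 15 June 2010 through 9 October 2010; done 4 September 2010, which is between those dates.
Step 5: the window is 12–33 days after 4 October 2010 (end of the 30-day objection period, which began when the grievance is referred to arbitration on 4 September 2010), so 16 October 2010 through 6 November 2010; done 22 October 2010, which is between those dates.
Step 6: the window is 5–44 days after 22 October 2010 (when the arbitrator is named), so 27 October 2010 through 5 December 2010; done 10 December 2010 — 5 days after the window closed.
The procedure was therefore not followed at step 6.

Step 6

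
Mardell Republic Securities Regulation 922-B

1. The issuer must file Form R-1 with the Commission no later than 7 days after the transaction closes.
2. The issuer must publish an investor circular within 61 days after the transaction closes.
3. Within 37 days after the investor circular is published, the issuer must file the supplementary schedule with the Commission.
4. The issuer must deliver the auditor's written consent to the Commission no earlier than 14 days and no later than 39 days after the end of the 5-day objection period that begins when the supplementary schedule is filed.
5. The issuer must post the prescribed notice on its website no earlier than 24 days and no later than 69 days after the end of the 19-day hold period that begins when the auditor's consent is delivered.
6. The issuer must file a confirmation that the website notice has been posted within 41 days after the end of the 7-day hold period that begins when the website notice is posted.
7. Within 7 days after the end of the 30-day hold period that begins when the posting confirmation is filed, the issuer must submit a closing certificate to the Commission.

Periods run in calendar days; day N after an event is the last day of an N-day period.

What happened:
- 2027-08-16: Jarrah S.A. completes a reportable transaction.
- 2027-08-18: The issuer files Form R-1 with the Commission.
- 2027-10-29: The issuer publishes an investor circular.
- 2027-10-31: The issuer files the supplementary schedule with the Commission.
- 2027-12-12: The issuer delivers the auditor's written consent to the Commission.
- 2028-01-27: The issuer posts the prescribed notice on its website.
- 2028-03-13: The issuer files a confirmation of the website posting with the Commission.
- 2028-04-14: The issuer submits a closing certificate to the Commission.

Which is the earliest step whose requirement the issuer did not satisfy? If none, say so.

Step 2

Step 1 — counting 7 days from 2027-08-16 (when the transaction closes) gives a deadline of 2027-08-23; done 2027-08-18 — timely.
Step 2 — counting 61 days from 2027-08-16 (when the transaction closes) gives a deadline of 2027-10-16; 2027-10-29 misses that deadline by 13 days.
That is the first point of non-compliance.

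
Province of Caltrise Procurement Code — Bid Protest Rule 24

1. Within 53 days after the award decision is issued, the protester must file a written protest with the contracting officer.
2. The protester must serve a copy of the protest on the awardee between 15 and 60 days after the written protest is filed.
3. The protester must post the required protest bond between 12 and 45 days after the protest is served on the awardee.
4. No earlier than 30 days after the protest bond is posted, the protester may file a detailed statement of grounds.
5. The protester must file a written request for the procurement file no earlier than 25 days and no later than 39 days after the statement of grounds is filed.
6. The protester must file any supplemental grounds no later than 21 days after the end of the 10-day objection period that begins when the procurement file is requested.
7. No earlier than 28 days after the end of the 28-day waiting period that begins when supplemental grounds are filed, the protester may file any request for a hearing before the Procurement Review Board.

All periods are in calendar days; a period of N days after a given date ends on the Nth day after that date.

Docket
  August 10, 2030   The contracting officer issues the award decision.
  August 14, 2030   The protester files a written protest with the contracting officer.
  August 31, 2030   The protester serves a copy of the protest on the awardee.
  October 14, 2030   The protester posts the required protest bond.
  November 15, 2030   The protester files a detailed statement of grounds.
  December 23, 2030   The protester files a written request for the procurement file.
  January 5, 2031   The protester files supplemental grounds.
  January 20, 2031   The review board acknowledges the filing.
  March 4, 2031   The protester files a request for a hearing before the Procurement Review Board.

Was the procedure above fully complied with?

Yes

Step 1 — counting 53 days from August 10, 2030 (when the award decision is issued) gives a deadline of October 2, 2030; done August 14, 2030 — timely.
Step 2 — 15 and 60 days from August 14, 2030 (when the written protest is filed) are August 29, 2030 and October 13, 2030 respectively; done August 31, 2030, which is between those dates.
Step 3 — 12 and 45 days from August 31, 2030 (when the protest is served on the awardee) are September 12, 2030 and October 15, 2030 respectively; October 14, 2030 falls inside that range.
Step 4 — must wait 30 days from October 14, 2030 (when the protest bond is posted), so not before November 13, 2030; done November 15, 2030 — permitted.
Step 5 — 25 and 39 days from November 15, 2030 (when the statement of grounds is filed) are December 10, 2030 and December 24, 2030 respectively; December 23, 2030 falls inside that range.
Step 6 — counting 21 days from January 2, 2031 (end of the 10-day objection period, which began when the procurement file is requested on December 23, 2030) gives a deadline of January 23, 2031; completed January 5, 2031, before the deadline.
Step 7 — must wait 28 days from February 2, 2031 (end of the 28-day waiting period, which began when supplemental grounds are filed on January 5, 2031), so not before March 2, 2031; done March 4, 2031, after the minimum wait.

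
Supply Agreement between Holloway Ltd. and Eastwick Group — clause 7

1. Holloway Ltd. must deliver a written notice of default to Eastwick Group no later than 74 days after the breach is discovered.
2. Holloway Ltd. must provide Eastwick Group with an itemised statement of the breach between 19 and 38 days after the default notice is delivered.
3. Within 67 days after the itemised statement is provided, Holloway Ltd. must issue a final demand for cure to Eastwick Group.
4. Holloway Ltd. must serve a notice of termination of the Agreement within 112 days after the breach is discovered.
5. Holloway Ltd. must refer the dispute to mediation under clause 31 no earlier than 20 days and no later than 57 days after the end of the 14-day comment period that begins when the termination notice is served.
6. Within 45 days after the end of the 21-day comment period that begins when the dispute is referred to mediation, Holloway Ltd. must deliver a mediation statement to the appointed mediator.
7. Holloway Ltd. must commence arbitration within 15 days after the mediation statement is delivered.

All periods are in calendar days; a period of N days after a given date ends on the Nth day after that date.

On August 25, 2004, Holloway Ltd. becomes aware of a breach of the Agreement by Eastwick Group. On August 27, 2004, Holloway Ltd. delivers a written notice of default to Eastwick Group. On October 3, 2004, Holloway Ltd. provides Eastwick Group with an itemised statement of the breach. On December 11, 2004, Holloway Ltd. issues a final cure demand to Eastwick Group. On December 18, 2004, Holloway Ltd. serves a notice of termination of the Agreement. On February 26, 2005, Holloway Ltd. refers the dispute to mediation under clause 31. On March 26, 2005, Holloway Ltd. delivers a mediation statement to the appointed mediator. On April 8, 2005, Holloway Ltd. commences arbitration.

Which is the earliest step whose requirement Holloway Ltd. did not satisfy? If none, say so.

Step 3

Step 1: 74 days after August 25, 2004 (when the breach is discovered) is November 7, 2004; August 27, 2004 is within that limit.
Step 2: the window is 19–38 days after August 27, 2004 (when the default notice is delivered), so September 15, 2004 through October 4, 2004; done October 3, 2004 — within the window.
Step 3: 67 days after October 3, 2004 (when the itemised statement is provided) is December 9, 2004; December 11, 2004 misses that deadline by 2 days.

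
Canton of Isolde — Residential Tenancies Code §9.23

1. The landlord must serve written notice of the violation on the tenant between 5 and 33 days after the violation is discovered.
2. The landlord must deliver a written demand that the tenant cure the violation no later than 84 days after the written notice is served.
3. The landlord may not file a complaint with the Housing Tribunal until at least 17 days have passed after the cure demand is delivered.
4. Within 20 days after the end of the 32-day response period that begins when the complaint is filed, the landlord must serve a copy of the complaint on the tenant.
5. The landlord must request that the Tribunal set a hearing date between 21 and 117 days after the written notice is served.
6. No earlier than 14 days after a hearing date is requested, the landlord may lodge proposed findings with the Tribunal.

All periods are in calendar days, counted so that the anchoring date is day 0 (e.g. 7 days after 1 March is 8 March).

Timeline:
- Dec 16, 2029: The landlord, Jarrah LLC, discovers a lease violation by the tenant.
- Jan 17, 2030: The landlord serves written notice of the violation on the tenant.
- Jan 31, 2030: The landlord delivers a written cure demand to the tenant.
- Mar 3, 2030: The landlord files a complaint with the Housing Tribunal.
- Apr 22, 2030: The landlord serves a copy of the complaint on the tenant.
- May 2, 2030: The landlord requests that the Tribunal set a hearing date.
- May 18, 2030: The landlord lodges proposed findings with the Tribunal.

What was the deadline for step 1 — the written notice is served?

Jan 18, 2030

Step 1 runs from Dec 16, 2029, when the violation is discovered. The window is 5–33 days after Dec 16, 2029; it closes on Jan 18, 2030.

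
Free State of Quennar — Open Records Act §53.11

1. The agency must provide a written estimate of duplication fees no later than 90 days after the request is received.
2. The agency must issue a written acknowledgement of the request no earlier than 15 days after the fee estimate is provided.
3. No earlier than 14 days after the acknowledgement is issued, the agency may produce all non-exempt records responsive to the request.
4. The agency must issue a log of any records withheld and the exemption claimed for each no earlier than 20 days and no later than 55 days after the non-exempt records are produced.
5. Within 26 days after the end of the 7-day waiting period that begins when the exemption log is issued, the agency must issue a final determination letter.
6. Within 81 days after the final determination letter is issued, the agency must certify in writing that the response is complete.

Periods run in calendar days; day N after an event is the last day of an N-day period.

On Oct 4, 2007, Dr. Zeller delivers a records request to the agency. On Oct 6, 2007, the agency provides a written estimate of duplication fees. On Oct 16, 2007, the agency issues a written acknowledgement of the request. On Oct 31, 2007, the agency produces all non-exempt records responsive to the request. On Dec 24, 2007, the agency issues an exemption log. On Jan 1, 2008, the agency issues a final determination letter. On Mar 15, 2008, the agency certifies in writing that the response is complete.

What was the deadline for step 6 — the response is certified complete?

Step 6 runs from Jan 1, 2008, when the final determination letter is issued. 81 days after Jan 1, 2008 is Mar 22, 2008.

Mar 22, 2008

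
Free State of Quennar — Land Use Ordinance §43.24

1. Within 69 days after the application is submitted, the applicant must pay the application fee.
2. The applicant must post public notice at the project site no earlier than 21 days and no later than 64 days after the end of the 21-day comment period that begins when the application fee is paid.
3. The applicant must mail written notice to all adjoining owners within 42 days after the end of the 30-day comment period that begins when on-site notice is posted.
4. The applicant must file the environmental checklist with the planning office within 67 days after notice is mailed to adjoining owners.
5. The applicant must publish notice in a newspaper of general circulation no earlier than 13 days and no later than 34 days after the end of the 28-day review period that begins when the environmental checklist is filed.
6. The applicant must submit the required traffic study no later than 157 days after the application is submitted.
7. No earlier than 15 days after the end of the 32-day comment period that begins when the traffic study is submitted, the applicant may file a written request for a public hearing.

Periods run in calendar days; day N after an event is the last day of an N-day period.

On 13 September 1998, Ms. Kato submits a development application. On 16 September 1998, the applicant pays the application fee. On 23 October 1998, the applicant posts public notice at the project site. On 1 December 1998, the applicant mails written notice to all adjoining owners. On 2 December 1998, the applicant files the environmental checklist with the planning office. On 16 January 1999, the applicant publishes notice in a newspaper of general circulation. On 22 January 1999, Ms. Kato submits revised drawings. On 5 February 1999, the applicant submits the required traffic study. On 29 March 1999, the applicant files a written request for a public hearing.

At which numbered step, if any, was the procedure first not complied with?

Step 1 — counting 69 days from 13 September 1998 (when the application is submitted) gives a deadline of 21 November 1998; completed 16 September 1998, before the deadline.
Step 2 — 21 and 64 days from 7 October 1998 (end of the 21-day comment period, which began when the application fee is paid on 16 September 1998) are 28 October 1998 and 10 December 1998 respectively; done 23 October 1998 — 5 days before the window opened.

Step 2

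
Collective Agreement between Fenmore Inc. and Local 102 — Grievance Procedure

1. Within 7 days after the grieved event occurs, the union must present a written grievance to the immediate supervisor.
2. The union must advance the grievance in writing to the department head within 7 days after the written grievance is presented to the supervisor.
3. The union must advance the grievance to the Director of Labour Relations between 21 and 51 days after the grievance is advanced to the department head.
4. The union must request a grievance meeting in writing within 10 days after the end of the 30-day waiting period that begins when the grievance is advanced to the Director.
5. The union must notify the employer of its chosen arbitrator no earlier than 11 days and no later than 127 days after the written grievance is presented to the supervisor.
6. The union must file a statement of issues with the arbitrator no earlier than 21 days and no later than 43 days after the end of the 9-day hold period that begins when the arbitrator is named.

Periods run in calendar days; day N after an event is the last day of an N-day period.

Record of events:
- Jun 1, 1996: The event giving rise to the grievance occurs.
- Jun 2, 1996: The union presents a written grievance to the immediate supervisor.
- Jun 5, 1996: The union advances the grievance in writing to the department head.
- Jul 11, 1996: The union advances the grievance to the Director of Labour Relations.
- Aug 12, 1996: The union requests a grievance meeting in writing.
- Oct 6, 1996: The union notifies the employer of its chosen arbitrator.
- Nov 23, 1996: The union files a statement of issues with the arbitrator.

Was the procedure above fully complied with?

(1) due by Jun 1, 1996 + 7 days = Jun 8, 1996; completed Jun 2, 1996, before the deadline.
(2) due by Jun 2, 1996 + 7 days = Jun 9, 1996; done Jun 5, 1996 — timely.
(3) the permitted window runs from Jun 5, 1996 + 21 = Jun 26, 1996 to Jun 5, 1996 + 51 = Jul 26, 1996; done Jul 11, 1996, which is between those dates.
(4) due by Aug 10, 1996 + 10 days = Aug 20, 1996; Aug 12, 1996 is within that limit.
(5) the permitted window runs from Jun 2, 1996 + 11 = Jun 13, 1996 to Jun 2, 1996 + 127 = Oct 7, 1996; done Oct 6, 1996 — within the window.
(6) the permitted window runs from Oct 15, 1996 + 21 = Nov 5, 1996 to Oct 15, 1996 + 43 = Nov 27, 1996; done Nov 23, 1996, which is between those dates.

Yes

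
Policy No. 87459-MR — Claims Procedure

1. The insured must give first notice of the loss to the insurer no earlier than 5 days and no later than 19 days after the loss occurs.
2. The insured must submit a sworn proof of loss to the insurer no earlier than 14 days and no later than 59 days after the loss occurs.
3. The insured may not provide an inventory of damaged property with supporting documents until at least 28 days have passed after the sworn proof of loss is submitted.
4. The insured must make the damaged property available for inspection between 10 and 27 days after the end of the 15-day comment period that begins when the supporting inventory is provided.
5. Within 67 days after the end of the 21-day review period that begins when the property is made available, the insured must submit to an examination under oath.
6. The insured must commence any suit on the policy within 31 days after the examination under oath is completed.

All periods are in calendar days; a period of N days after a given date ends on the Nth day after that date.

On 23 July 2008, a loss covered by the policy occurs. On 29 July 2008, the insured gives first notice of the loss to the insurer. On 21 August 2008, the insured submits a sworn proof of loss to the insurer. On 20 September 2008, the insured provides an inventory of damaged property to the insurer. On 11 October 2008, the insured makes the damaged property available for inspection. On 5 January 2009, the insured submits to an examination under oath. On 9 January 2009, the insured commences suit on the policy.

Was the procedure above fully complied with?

No

Step 1 — 5 and 19 days from 23 July 2008 (when the loss occurs) are 28 July 2008 and 11 August 2008 respectively; done 29 July 2008 — within the window.
Step 2 — 14 and 59 days from 23 July 2008 (when the loss occurs) are 6 August 2008 and 20 September 2008 respectively; done 21 August 2008, which is between those dates.
Step 3 — must wait 28 days from 21 August 2008 (when the sworn proof of loss is submitted), so not before 18 September 2008; done 20 September 2008 — permitted.
Step 4 — 10 and 27 days from 5 October 2008 (end of the 15-day comment period, which began when the supporting inventory is provided on 20 September 2008) are 15 October 2008 and 1 November 2008 respectively; done 11 October 2008 — 4 days before the window opened.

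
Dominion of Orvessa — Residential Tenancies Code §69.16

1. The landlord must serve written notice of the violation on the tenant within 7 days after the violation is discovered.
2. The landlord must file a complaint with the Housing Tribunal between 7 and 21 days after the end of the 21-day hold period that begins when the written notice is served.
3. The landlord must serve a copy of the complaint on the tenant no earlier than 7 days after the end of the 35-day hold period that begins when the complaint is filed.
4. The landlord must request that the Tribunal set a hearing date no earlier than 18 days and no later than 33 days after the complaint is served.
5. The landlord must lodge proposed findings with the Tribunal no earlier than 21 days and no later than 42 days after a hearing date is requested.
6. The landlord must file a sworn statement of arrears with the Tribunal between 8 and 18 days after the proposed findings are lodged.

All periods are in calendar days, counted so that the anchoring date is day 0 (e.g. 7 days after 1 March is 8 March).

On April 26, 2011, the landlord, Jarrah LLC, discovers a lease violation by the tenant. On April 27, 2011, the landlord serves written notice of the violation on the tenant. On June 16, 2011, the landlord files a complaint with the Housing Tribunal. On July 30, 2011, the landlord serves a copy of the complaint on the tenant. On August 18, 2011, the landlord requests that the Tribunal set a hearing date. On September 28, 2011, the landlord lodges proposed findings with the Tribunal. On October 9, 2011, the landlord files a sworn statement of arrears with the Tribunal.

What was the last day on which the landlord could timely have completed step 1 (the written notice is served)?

Step 1 runs from April 26, 2011, when the violation is discovered. 7 days after April 26, 2011 is May 3, 2011.

May 3, 2011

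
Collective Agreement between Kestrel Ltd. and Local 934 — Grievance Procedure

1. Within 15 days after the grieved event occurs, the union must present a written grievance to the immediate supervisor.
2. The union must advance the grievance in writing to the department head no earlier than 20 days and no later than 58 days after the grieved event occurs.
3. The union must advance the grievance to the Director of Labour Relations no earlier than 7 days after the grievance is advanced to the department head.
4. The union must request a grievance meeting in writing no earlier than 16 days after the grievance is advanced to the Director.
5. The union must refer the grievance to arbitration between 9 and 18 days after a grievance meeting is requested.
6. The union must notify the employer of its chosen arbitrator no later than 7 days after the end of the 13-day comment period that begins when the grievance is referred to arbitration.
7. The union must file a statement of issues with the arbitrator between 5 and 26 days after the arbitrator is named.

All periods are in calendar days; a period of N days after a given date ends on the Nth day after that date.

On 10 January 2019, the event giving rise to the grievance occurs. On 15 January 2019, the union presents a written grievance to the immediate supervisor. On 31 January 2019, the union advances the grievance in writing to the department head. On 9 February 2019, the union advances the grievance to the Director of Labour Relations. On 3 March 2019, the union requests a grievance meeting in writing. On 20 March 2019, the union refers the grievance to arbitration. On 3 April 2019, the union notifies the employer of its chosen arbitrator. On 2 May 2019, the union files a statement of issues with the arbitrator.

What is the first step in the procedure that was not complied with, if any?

Step 7

Step 1: 15 days after 10 January 2019 (when the grieved event occurs) is 25 January 2019; completed 15 January 2019, before the deadline.
Step 2: the window is 20–58 days after 10 January 2019 (when the grieved event occurs), so 30 January 2019 through 9 March 2019; 31 January 2019 falls inside that range.
Step 3: the earliest permitted date is 7 days after 31 January 2019 (when the grievance is advanced to the department head), i.e. 7 February 2019; done 9 February 2019 — permitted.
Step 4: the earliest permitted date is 16 days after 9 February 2019 (when the grievance is advanced to the Director), i.e. 25 February 2019; done 3 March 2019, after the minimum wait.
Step 5: the window is 9–18 days after 3 March 2019 (when a grievance meeting is requested), so 12 March 2019 through 21 March 2019; done 20 March 2019, which is between those dates.
Step 6: 7 days after 2 April 2019 (end of the 13-day comment period, which began when the grievance is referred to arbitration on 20 March 2019) is 9 April 2019; completed 3 April 2019, before the deadline.
Step 7: the window is 5–26 days after 3 April 2019 (when the arbitrator is named), so 8 April 2019 through 29 April 2019; 2 May 2019 is 3 days past the end of the window.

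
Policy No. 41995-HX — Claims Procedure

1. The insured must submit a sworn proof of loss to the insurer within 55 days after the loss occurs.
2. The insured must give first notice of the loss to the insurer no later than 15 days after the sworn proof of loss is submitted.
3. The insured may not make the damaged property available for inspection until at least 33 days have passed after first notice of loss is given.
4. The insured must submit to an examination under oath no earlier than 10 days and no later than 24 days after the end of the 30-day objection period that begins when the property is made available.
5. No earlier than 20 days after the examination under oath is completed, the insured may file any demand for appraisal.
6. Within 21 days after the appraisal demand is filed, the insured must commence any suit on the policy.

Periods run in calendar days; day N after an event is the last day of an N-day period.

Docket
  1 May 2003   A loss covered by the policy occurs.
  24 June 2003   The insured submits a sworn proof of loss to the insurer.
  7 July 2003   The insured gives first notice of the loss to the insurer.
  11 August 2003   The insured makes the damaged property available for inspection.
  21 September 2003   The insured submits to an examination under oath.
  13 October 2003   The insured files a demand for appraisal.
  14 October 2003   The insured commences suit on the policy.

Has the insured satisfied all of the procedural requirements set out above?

Step 1 — counting 55 days from 1 May 2003 (when the loss occurs) gives a deadline of 25 June 2003; completed 24 June 2003, before the deadline.
Step 2 — counting 15 days from 24 June 2003 (when the sworn proof of loss is submitted) gives a deadline of 9 July 2003; 7 July 2003 is within that limit.
Step 3 — must wait 33 days from 7 July 2003 (when first notice of loss is given), so not before 9 August 2003; done 11 August 2003 — permitted.
Step 4 — 10 and 24 days from 10 September 2003 (end of the 30-day objection period, which began when the property is made available on 11 August 2003) are 20 September 2003 and 4 October 2003 respectively; done 21 September 2003, which is between those dates.
Step 5 — must wait 20 days from 21 September 2003 (when the examination under oath is completed), so not before 11 October 2003; done 13 October 2003, after the minimum wait.
Step 6 — counting 21 days from 13 October 2003 (when the appraisal demand is filed) gives a deadline of 3 November 2003; done 14 October 2003 — timely.

Yes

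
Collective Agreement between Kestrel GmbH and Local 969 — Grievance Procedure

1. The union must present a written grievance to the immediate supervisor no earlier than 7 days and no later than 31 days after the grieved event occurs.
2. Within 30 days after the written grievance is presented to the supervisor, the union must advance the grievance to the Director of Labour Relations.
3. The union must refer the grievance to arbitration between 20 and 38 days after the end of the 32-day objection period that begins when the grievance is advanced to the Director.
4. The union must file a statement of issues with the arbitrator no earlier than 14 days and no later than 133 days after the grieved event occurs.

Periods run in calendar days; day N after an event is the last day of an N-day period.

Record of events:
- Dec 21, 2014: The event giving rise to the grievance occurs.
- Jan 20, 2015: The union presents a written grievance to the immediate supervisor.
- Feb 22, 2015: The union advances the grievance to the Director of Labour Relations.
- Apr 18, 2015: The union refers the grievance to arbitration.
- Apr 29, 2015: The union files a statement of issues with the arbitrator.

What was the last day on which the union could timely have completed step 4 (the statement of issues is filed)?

Step 4 runs from Dec 21, 2014, when the grieved event occurs. The window is 14–133 days after Dec 21, 2014; it closes on May 3, 2015.

May 3, 2015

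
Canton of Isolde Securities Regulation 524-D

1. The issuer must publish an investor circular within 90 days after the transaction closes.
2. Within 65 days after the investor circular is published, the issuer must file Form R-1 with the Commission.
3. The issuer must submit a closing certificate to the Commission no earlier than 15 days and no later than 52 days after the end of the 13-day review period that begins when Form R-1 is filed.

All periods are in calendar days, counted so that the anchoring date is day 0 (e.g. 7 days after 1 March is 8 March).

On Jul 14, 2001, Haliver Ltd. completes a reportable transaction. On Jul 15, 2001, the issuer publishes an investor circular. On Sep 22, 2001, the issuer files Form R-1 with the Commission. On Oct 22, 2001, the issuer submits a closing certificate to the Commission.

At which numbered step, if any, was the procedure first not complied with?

Step 1: 90 days after Jul 14, 2001 (when the transaction closes) is Oct 12, 2001; done Jul 15, 2001 — timely.
Step 2: 65 days after Jul 15, 2001 (when the investor circular is published) is Sep 18, 2001; Sep 22, 2001 misses that deadline by 4 days.

Step 2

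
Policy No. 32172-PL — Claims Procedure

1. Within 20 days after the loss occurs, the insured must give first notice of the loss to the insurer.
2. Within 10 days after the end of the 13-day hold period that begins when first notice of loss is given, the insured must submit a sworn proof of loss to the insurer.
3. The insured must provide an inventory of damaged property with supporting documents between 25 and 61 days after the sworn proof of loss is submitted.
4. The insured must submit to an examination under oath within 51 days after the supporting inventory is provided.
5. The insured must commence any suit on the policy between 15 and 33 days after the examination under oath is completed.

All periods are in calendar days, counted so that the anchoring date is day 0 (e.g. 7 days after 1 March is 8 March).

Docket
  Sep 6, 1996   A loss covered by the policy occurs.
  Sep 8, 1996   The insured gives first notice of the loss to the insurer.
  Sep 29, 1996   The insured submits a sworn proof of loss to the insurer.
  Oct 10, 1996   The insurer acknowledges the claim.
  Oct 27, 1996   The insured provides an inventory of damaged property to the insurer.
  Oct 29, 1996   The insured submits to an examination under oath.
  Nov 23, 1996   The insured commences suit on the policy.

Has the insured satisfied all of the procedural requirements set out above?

Yes

Step 1: 20 days after Sep 6, 1996 (when the loss occurs) is Sep 26, 1996; Sep 8, 1996 is within that limit.
Step 2: 10 days after Sep 21, 1996 (end of the 13-day hold period, which began when first notice of loss is given on Sep 8, 1996) is Oct 1, 1996; done Sep 29, 1996 — timely.
Step 3: the window is 25–61 days after Sep 29, 1996 (when the sworn proof of loss is submitted), so Oct 24, 1996 through Nov 29, 1996; done Oct 27, 1996 — within the window.
Step 4: 51 days after Oct 27, 1996 (when the supporting inventory is provided) is Dec 17, 1996; done Oct 29, 1996 — timely.
Step 5: the window is 15–33 days after Oct 29, 1996 (when the examination under oath is completed), so Nov 13, 1996 through Dec 1, 1996; Nov 23, 1996 falls inside that range.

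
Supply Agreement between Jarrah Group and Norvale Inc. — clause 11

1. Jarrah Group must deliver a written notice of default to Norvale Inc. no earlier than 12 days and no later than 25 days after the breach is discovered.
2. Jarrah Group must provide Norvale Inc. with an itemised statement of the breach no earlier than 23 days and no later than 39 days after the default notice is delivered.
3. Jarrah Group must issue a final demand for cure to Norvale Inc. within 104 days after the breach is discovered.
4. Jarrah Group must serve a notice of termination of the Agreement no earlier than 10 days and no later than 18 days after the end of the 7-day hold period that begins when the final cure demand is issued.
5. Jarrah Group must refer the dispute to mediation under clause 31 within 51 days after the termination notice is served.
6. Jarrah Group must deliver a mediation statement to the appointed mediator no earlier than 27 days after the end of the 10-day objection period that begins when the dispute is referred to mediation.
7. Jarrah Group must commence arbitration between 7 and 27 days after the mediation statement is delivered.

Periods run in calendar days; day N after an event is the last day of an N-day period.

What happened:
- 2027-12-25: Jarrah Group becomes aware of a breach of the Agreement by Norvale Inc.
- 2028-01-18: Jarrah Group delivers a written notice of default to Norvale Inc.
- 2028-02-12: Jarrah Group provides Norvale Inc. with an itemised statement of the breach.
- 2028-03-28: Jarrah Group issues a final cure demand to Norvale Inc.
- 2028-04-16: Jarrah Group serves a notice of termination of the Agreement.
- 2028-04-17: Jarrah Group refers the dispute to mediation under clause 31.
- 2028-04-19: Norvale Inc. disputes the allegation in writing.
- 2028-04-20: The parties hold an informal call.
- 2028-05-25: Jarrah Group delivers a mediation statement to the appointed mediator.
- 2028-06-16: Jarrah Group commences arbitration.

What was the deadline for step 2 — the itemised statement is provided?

2028-02-26

Step 2 runs from 2028-01-18, when the default notice is delivered. The window is 23–39 days after 2028-01-18; it closes on 2028-02-26.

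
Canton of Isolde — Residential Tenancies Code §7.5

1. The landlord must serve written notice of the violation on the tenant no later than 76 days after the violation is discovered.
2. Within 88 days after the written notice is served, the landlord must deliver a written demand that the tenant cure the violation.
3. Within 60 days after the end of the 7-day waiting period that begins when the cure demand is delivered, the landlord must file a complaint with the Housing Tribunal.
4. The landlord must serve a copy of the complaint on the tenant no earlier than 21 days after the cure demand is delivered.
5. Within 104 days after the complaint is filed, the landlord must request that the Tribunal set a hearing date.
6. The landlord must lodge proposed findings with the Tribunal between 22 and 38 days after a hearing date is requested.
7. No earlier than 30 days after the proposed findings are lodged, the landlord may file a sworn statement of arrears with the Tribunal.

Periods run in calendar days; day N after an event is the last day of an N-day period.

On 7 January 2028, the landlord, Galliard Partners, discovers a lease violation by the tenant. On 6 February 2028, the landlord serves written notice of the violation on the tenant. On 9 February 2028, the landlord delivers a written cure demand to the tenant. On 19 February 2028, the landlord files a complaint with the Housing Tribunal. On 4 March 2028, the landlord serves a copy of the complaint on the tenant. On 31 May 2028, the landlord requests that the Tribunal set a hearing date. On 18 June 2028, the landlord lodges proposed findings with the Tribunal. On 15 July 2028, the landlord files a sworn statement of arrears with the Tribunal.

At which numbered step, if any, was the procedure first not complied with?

Step 6

Step 1: 76 days after 7 January 2028 (when the violation is discovered) is 23 March 2028; completed 6 February 2028, before the deadline.
Step 2: 88 days after 6 February 2028 (when the written notice is served) is 4 May 2028; 9 February 2028 is within that limit.
Step 3: 60 days after 16 February 2028 (end of the 7-day waiting period, which began when the cure demand is delivered on 9 February 2028) is 16 April 2028; done 19 February 2028 — timely.
Step 4: the earliest permitted date is 21 days after 9 February 2028 (when the cure demand is delivered), i.e. 1 March 2028; done 4 March 2028 — permitted.
Step 5: 104 days after 19 February 2028 (when the complaint is filed) is 2 June 2028; done 31 May 2028 — timely.
Step 6: the window is 22–38 days after 31 May 2028 (when a hearing date is requested), so 22 June 2028 through 8 July 2028; done 18 June 2028 — 4 days before the window opened.
The analysis stops there.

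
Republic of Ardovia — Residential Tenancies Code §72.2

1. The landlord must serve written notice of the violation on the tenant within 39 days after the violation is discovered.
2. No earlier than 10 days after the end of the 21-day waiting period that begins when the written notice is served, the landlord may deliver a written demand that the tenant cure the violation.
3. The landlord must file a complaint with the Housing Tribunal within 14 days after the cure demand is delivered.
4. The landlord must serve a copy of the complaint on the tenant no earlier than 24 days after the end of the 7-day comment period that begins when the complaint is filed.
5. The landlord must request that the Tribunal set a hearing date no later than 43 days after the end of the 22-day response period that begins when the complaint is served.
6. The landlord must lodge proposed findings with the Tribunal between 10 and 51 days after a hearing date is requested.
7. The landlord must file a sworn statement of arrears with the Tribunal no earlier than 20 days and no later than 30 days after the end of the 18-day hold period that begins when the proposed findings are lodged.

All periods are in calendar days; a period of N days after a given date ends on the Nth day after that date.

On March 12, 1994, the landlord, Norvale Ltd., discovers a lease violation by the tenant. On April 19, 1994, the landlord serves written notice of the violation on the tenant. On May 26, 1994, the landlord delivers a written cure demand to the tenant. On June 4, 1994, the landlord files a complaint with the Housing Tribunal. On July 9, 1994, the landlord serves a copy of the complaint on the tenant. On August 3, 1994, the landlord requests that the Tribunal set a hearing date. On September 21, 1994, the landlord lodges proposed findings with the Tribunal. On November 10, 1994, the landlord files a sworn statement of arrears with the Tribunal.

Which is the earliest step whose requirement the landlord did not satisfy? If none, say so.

Step 7

(1) due by March 12, 1994 + 39 days = April 20, 1994; completed April 19, 1994, before the deadline.
(2) permitted from May 10, 1994 + 10 days = May 20, 1994 onward; done May 26, 1994 — permitted.
(3) due by May 26, 1994 + 14 days = June 9, 1994; completed June 4, 1994, before the deadline.
(4) permitted from June 11, 1994 + 24 days = July 5, 1994 onward; July 9, 1994 is on or after that date.
(5) due by July 31, 1994 + 43 days = September 12, 1994; completed August 3, 1994, before the deadline.
(6) the permitted window runs from August 3, 1994 + 10 = August 13, 1994 to August 3, 1994 + 51 = September 23, 1994; September 21, 1994 falls inside that range.
(7) the permitted window runs from October 9, 1994 + 20 = October 29, 1994 to October 9, 1994 + 30 = November 8, 1994; done November 10, 1994 — 2 days after the window closed.
That is the first point of non-compliance.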